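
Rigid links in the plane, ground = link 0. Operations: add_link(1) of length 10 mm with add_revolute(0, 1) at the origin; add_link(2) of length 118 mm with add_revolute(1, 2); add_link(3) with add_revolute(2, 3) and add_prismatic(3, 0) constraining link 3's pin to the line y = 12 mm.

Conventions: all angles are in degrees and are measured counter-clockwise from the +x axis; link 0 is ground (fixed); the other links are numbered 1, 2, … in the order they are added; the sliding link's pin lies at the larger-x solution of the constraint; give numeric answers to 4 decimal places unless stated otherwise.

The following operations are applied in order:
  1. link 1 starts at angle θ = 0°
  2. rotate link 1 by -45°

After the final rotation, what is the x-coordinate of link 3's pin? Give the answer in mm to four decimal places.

geometry: r = 10 mm, L = 118 mm, e = 12 mm; θ starts at 0°
rotate link 1 by -45°: θ ← 0° -45° = -45°
crank pin P = (r cos θ, r sin θ) = (7.071068, -7.071068)
h = r sin θ − e = -7.071068 − 12 = -19.071068
x = r cos θ + √(L² − h²) = 7.071068 + 116.448677 = 123.519745

123.5197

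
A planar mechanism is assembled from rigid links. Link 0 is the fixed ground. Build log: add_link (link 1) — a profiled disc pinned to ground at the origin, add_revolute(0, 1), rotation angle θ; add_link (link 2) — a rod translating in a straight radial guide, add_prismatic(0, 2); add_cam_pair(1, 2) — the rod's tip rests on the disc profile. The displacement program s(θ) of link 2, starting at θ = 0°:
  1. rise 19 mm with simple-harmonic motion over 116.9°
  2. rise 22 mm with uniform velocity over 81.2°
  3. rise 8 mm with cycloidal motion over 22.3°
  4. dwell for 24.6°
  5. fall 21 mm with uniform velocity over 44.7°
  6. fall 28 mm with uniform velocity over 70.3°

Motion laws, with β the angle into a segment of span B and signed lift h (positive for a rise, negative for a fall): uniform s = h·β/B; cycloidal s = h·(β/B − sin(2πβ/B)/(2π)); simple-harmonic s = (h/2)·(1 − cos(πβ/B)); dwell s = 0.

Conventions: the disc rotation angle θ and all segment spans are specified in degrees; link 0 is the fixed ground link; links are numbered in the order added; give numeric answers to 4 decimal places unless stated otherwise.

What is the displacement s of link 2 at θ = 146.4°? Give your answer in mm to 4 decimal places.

seg 1 [0°–116.9°] simple-harmonic, h=19: full span → s += 19 → s = 19.0000
seg 2 [116.9°–198.1°] uniform, h=22: θ=146.4° here. β=29.5, B=81.2. 22·29.5/81.2 = 7.9926 → s = 26.9926

26.9926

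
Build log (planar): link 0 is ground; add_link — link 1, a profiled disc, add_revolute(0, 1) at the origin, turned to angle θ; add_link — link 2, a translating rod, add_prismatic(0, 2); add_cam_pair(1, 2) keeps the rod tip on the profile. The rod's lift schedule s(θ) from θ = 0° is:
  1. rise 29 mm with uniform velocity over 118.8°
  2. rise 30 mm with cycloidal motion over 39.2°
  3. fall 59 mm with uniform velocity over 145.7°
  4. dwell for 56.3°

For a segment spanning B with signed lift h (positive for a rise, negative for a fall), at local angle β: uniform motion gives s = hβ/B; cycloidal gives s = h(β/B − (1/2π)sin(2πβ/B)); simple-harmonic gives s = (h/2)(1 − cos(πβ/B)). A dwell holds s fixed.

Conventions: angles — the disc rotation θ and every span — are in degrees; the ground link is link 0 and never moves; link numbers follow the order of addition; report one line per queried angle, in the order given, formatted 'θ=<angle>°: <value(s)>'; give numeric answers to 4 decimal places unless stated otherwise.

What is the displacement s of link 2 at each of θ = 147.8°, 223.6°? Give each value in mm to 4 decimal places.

seg 1 [0°–118.8°] uniform, h=29: full span → s += 29 → s = 29.0000
seg 2 [118.8°–158°] cycloidal, h=30: θ=147.8° here. β=29, B=39.2. 30·(0.7398 − sin(2π·0.7398)/(2π)) = 26.9587 → s = 55.9587
seg 2 [118.8°–158°] cycloidal, h=30: full span → s += 30 → s = 59.0000
seg 3 [158°–303.7°] uniform, h=-59: θ=223.6° here. β=65.6, B=145.7. -59·65.6/145.7 = -26.5642 → s = 32.4358

θ=147.8°: 55.9587
θ=223.6°: 32.4358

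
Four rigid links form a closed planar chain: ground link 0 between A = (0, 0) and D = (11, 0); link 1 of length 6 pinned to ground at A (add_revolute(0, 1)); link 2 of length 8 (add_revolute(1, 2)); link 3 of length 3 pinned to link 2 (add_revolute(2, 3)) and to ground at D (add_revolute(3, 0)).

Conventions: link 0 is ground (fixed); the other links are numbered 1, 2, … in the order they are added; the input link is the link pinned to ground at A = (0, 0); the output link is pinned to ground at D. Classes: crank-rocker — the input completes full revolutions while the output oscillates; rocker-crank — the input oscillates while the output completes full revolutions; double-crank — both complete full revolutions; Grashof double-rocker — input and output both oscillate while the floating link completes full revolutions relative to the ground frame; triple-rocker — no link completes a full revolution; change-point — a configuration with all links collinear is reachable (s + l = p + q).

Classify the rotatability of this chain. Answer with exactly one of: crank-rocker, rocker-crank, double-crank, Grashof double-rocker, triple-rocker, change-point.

lengths: ground=11, input=6, coupler=8, output=3
sorted: s=3 (shortest), l=11 (longest), p+q=14
s + l = 14 vs p + q = 14
s + l = p + q → change-point (collinear configuration reachable)

change-point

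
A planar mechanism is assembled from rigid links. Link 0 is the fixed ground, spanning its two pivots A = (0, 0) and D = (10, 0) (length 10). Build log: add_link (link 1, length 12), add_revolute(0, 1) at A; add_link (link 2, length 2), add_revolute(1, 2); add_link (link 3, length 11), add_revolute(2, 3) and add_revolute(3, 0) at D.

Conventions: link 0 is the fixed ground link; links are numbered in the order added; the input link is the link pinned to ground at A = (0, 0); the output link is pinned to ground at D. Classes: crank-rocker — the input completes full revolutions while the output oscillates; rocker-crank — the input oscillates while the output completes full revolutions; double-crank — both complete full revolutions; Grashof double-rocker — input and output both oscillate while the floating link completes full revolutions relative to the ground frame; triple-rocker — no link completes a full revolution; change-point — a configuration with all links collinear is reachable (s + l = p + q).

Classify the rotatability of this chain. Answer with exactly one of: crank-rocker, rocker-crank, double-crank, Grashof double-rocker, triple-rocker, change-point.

lengths: ground=10, input=12, coupler=2, output=11
sorted: s=2 (shortest), l=12 (longest), p+q=21
s + l = 14 vs p + q = 21
s + l < p + q (Grashof) with shortest = coupler link → Grashof double-rocker

Grashof double-rocker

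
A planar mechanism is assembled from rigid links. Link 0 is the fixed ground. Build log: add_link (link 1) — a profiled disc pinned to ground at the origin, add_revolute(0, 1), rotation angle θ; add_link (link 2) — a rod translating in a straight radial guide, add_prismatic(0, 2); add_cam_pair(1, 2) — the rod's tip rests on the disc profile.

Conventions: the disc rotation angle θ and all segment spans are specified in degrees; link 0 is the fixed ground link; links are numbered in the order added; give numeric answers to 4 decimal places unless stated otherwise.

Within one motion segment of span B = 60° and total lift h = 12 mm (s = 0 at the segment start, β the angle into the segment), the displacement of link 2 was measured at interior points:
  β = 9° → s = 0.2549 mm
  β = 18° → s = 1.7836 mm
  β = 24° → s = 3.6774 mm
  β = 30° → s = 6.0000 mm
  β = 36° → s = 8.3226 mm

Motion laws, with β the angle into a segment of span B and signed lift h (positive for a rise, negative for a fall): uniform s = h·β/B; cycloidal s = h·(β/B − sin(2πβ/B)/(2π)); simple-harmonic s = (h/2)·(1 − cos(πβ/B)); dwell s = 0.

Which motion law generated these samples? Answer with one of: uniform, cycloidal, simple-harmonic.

candidates at β/B = r: uniform s = h·r (linear in β); cycloidal s = h·(r − sin(2πr)/(2π)); simple-harmonic s = (h/2)(1 − cos(πr))
β=9°: printed 0.2549 | uniform 1.8000, cycloidal 0.2549, simple-harmonic 0.6540
β=18°: printed 1.7836 | uniform 3.6000, cycloidal 1.7836, simple-harmonic 2.4733
β=24°: printed 3.6774 | uniform 4.8000, cycloidal 3.6774, simple-harmonic 4.1459
β=30°: printed 6.0000 | uniform 6.0000, cycloidal 6.0000, simple-harmonic 6.0000
β=36°: printed 8.3226 | uniform 7.2000, cycloidal 8.3226, simple-harmonic 7.8541
only one law matches every sample → cycloidal

cycloidal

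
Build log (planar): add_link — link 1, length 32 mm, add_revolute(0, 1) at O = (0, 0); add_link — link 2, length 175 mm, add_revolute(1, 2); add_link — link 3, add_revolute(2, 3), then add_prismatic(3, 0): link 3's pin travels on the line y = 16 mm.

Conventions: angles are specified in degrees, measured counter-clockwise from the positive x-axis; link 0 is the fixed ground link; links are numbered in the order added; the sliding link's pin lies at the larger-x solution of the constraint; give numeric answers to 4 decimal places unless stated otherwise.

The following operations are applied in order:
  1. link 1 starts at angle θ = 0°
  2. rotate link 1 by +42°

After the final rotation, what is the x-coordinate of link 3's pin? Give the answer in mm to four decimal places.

geometry: r = 32 mm, L = 175 mm, e = 16 mm; θ starts at 0°
rotate link 1 by +42°: θ ← 0° +42° = 42°
crank pin P = (r cos θ, r sin θ) = (23.780634, 21.412179)
h = r sin θ − e = 21.412179 − 16 = 5.412179
x = r cos θ + √(L² − h²) = 23.780634 + 174.916289 = 198.696924

198.6969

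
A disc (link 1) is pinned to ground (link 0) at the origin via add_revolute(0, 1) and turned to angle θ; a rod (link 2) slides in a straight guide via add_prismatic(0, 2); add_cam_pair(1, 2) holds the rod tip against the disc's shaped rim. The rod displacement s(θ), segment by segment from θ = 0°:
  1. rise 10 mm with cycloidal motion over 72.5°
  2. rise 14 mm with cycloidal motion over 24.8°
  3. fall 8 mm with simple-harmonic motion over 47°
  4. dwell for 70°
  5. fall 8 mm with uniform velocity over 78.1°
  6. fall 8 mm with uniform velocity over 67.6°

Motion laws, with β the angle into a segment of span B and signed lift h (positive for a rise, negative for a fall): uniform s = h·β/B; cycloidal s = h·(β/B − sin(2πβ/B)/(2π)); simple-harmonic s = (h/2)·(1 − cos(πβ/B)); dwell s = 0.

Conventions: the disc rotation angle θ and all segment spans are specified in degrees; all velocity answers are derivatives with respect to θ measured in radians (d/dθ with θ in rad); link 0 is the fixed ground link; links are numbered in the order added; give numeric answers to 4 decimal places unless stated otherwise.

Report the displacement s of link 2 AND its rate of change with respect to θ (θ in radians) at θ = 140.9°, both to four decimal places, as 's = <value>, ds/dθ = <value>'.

segment 1 (0° to 72.5°, cycloidal, h = 10) is passed completely: s = 0.0000 + (10) = 10.0000
segment 2 (72.5° to 97.3°, cycloidal, h = 14) is passed completely: s = 10.0000 + (14) = 24.0000
θ = 140.9° falls in segment 3 (97.3° to 144.3°, simple-harmonic, h = -8): β = 140.9 − 97.3 = 43.6°, B = 47°; Δs = -8/2·(1 − cos(π·0.9277)) = -7.8971; s = 24.0000 − 7.8971 = 16.1029
velocity in seg [97.3°–144.3°] (simple-harmonic), θ in radians: β = 43.6° = 0.7610 rad, B = 47° = 0.8203 rad; ds/dθ = (πh/(2B)) sin(πβ/B) = (π·(-8)/(2·0.8203)) sin(π·0.9277) = -3.451601 mm/rad

s = 16.1029, ds/dθ = -3.4516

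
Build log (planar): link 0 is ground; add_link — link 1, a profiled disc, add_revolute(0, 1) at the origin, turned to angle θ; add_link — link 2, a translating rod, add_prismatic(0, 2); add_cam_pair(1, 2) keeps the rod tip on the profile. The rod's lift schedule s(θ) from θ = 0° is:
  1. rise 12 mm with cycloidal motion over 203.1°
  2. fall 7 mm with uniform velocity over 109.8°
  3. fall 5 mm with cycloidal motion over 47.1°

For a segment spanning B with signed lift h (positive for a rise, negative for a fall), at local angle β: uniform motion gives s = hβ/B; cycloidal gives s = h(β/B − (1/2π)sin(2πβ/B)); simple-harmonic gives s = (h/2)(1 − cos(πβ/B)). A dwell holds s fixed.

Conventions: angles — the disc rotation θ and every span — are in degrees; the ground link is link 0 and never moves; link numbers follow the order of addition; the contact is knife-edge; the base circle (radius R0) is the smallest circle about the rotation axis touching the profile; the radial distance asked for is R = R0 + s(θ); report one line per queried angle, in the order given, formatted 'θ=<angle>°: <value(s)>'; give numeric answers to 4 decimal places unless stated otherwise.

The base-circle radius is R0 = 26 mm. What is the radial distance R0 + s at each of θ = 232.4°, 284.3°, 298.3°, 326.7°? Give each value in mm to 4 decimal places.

seg 1 [0°–203.1°] cycloidal, h=12: full span → s += 12 → s = 12.0000
seg 2 [203.1°–312.9°] uniform, h=-7: θ=232.4° here. β=29.3, B=109.8. -7·29.3/109.8 = -1.8679 → s = 10.1321
seg 2 [203.1°–312.9°] uniform, h=-7: θ=284.3° here. β=81.2, B=109.8. -7·81.2/109.8 = -5.1767 → s = 6.8233
seg 2 [203.1°–312.9°] uniform, h=-7: θ=298.3° here. β=95.2, B=109.8. -7·95.2/109.8 = -6.0692 → s = 5.9308
seg 2 [203.1°–312.9°] uniform, h=-7: full span → s += -7 → s = 5.0000
seg 3 [312.9°–360°] cycloidal, h=-5: θ=326.7° here. β=13.8, B=47.1. -5·(0.2930 − sin(2π·0.2930)/(2π)) = -0.6981 → s = 4.3019
θ=232.4°: R = R0 + s = 26 + 10.1321 = 36.1321
θ=284.3°: R = R0 + s = 26 + 6.8233 = 32.8233
θ=298.3°: R = R0 + s = 26 + 5.9308 = 31.9308
θ=326.7°: R = R0 + s = 26 + 4.3019 = 30.3019

θ=232.4°: 36.1321
θ=284.3°: 32.8233
θ=298.3°: 31.9308
θ=326.7°: 30.3019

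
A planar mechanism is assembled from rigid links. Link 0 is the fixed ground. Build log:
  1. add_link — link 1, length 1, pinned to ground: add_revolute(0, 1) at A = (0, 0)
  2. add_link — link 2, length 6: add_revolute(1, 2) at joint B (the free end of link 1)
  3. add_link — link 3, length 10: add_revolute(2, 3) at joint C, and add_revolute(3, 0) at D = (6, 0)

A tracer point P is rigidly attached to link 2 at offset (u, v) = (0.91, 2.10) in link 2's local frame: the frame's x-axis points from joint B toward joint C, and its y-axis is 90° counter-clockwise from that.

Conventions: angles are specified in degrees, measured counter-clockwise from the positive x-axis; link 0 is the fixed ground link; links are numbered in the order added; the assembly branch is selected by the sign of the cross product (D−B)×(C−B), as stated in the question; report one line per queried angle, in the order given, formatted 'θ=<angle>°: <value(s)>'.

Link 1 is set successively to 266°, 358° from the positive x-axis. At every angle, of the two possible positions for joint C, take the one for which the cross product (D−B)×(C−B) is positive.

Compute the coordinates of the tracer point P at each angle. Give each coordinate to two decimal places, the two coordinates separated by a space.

A=(0,0), D=(6.00,0)
θ=266°: B = A + 1.00·(cos266°, sin266°) = (-0.0698, -0.9976)
θ=266°: |BD| = 6.1512
θ=266°: circle(B,6.00) ∩ circle(D,10.00): a=-2.1267, h=5.6105
θ=266°:   candidates: C₊=(-3.0781,4.1937) cross=34.511; C₋=(-1.2584,-6.8786) cross=-34.511
θ=266°:   branch + wants cross > 0 → take C=(-3.0781,4.1937) (cross=34.511)
θ=266°: ex = (C−B)/|BC| = (-0.5014,0.8652); ey = (-0.8652,-0.5014)
θ=266°: P = B + 0.91·ex + 2.10·ey = (-2.3430,-1.2631)
θ=358°: B = A + 1.00·(cos358°, sin358°) = (0.9994, -0.0349)
θ=358°: |BD| = 5.0007
θ=358°: circle(B,6.00) ∩ circle(D,10.00): a=-3.8987, h=4.5607
θ=358°:   candidates: C₊=(-2.9310,4.4985) cross=22.807; C₋=(-2.8674,-4.6227) cross=-22.807
θ=358°:   branch + wants cross > 0 → take C=(-2.9310,4.4985) (cross=22.807)
θ=358°: ex = (C−B)/|BC| = (-0.6551,0.7556); ey = (-0.7556,-0.6551)
θ=358°: P = B + 0.91·ex + 2.10·ey = (-1.1834,-0.7230)

θ=266°: -2.34 -1.26
θ=358°: -1.18 -0.72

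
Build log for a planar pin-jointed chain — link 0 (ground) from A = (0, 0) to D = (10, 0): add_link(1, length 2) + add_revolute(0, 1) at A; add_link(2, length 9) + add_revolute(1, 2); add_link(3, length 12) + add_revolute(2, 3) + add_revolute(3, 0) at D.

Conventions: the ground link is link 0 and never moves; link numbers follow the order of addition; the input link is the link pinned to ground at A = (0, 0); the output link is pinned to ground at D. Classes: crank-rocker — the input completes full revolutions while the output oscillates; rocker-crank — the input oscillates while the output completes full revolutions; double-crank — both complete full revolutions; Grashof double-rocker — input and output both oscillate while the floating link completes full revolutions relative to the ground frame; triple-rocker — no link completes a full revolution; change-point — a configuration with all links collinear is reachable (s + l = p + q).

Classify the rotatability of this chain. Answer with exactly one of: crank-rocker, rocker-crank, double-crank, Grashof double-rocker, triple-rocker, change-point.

lengths: ground=10, input=2, coupler=9, output=12
sorted: s=2 (shortest), l=12 (longest), p+q=19
s + l = 14 vs p + q = 19
s + l < p + q (Grashof) with shortest = input link → crank-rocker

crank-rocker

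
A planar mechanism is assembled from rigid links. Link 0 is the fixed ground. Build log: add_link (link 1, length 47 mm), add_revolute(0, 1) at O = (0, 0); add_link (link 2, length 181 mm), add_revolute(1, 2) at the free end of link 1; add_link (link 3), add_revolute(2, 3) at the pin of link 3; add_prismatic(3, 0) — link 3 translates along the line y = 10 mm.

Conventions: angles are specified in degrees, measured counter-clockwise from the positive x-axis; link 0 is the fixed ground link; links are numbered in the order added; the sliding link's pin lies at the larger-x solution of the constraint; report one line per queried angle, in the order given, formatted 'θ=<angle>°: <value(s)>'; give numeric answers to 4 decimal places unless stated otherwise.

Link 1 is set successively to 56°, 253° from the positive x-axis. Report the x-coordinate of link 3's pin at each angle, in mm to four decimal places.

geometry: r = 47 mm, L = 181 mm, e = 10 mm
θ=56°: crank pin P = (r cos θ, r sin θ) = (26.282066, 38.964766)
θ=56°: h = r sin θ − e = 38.964766 − 10 = 28.964766
θ=56°: x = r cos θ + √(L² − h²) = 26.282066 + 178.667407 = 204.949473
θ=253°: crank pin P = (r cos θ, r sin θ) = (-13.741470, -44.946324)
θ=253°: h = r sin θ − e = -44.946324 − 10 = -54.946324
θ=253°: x = r cos θ + √(L² − h²) = -13.741470 + 172.458405 = 158.716935

θ=56°: 204.9495
θ=253°: 158.7169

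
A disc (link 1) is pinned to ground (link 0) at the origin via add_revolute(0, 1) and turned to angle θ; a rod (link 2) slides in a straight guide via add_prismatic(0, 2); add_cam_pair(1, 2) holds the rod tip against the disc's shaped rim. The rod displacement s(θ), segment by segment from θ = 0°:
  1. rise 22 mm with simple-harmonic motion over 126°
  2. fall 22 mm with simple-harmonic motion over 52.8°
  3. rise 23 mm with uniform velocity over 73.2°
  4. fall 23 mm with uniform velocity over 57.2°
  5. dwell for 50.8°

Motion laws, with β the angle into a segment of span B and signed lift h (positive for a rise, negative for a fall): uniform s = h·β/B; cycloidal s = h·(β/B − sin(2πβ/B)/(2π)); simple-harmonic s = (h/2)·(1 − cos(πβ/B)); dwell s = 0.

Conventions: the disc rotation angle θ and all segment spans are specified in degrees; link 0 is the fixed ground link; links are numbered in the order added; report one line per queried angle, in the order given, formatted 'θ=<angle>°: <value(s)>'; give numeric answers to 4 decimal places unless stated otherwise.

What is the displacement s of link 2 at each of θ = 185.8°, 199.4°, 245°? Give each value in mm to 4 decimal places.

segment 1 (0° to 126°, simple-harmonic, h = 22) is passed completely: s = 0.0000 + (22) = 22.0000
segment 2 (126° to 178.8°, simple-harmonic, h = -22) is passed completely: s = 22.0000 + (-22) = 0.0000
θ = 185.8° falls in segment 3 (178.8° to 252°, uniform, h = 23): β = 185.8 − 178.8 = 7°, B = 73.2°; Δs = 23·7/73.2 = 2.1995; s = 0.0000 + 2.1995 = 2.1995
θ = 199.4° falls in segment 3 (178.8° to 252°, uniform, h = 23): β = 199.4 − 178.8 = 20.6°, B = 73.2°; Δs = 23·20.6/73.2 = 6.4727; s = 0.0000 + 6.4727 = 6.4727
θ = 245° falls in segment 3 (178.8° to 252°, uniform, h = 23): β = 245 − 178.8 = 66.2°, B = 73.2°; Δs = 23·66.2/73.2 = 20.8005; s = 0.0000 + 20.8005 = 20.8005

θ=185.8°: 2.1995
θ=199.4°: 6.4727
θ=245°: 20.8005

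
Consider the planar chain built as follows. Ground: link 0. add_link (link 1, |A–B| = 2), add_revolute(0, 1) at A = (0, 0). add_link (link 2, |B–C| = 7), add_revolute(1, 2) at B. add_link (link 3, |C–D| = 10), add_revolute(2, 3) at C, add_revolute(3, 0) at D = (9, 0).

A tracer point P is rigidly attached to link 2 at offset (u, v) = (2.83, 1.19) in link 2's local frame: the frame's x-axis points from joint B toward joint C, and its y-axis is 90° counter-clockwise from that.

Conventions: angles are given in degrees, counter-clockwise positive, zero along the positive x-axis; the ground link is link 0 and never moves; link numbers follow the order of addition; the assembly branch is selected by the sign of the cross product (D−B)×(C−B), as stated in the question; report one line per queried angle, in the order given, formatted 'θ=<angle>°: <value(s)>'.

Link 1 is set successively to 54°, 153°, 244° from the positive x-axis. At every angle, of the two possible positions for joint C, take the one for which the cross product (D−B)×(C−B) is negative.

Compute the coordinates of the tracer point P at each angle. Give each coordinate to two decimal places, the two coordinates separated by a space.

A=(0,0), D=(9.00,0)
θ=54°: B = A + 2.00·(cos54°, sin54°) = (1.1756, 1.6180)
θ=54°: |BD| = 7.9900
θ=54°: circle(B,7.00) ∩ circle(D,10.00): a=0.8035, h=6.9537
θ=54°:   candidates: C₊=(3.3706,8.2650) cross=55.560; C₋=(0.5542,-5.3543) cross=-55.560
θ=54°:   branch - wants cross < 0 → take C=(0.5542,-5.3543) (cross=-55.560)
θ=54°: ex = (C−B)/|BC| = (-0.0888,-0.9961); ey = (0.9961,-0.0888)
θ=54°: P = B + 2.83·ex + 1.19·ey = (2.1097,-1.3064)
θ=153°: B = A + 2.00·(cos153°, sin153°) = (-1.7820, 0.9080)
θ=153°: |BD| = 10.8202
θ=153°: circle(B,7.00) ∩ circle(D,10.00): a=3.0534, h=6.2990
θ=153°:   candidates: C₊=(1.7892,6.9285) cross=68.156; C₋=(0.7320,-5.6250) cross=-68.156
θ=153°:   branch - wants cross < 0 → take C=(0.7320,-5.6250) (cross=-68.156)
θ=153°: ex = (C−B)/|BC| = (0.3591,-0.9333); ey = (0.9333,0.3591)
θ=153°: P = B + 2.83·ex + 1.19·ey = (0.3450,-1.3058)
θ=244°: B = A + 2.00·(cos244°, sin244°) = (-0.8767, -1.7976)
θ=244°: |BD| = 10.0390
θ=244°: circle(B,7.00) ∩ circle(D,10.00): a=2.4794, h=6.5462
θ=244°:   candidates: C₊=(0.3904,5.0868) cross=65.717; C₋=(2.7348,-7.7940) cross=-65.717
θ=244°:   branch - wants cross < 0 → take C=(2.7348,-7.7940) (cross=-65.717)
θ=244°: ex = (C−B)/|BC| = (0.5159,-0.8566); ey = (0.8566,0.5159)
θ=244°: P = B + 2.83·ex + 1.19·ey = (1.6027,-3.6079)

θ=54°: 2.11 -1.31
θ=153°: 0.34 -1.31
θ=244°: 1.60 -3.61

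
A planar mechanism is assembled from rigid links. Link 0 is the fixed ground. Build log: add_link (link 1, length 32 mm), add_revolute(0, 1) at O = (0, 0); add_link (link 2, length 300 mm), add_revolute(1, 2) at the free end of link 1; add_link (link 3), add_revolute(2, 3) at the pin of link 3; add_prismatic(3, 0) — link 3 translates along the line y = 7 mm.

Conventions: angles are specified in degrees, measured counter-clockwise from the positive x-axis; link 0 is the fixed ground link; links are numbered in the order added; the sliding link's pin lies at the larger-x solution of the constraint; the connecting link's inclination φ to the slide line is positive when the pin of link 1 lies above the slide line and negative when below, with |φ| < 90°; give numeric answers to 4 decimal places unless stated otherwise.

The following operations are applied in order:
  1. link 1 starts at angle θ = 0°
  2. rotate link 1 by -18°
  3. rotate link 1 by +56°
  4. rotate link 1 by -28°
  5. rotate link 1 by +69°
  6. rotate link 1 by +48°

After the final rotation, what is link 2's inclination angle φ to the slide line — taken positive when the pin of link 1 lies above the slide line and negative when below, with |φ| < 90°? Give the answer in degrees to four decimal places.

geometry: r = 32 mm, L = 300 mm, e = 7 mm; θ starts at 0°
rotate link 1 by -18°: θ ← 0° -18° = -18°
rotate link 1 by +56°: θ ← -18° +56° = 38°
rotate link 1 by -28°: θ ← 38° -28° = 10°
rotate link 1 by +69°: θ ← 10° +69° = 79°
rotate link 1 by +48°: θ ← 79° +48° = 127°
h = r sin θ − e = 25.556336 − 7 = 18.556336
sin φ = h / L = 18.556336 / 300 = 0.06185445
φ = arcsin(0.06185445) = 3.546263°

3.5463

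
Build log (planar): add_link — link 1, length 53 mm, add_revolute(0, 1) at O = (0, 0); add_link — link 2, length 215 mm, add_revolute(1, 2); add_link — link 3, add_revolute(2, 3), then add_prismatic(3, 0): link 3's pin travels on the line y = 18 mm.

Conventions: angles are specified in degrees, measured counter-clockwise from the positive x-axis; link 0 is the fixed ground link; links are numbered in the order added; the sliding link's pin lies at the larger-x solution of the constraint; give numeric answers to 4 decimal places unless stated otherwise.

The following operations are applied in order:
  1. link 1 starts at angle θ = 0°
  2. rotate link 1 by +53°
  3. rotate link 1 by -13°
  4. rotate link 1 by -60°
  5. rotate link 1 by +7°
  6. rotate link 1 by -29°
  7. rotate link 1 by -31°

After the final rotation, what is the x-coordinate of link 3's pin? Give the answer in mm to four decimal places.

geometry: r = 53 mm, L = 215 mm, e = 18 mm; θ starts at 0°
rotate link 1 by +53°: θ ← 0° +53° = 53°
rotate link 1 by -13°: θ ← 53° -13° = 40°
rotate link 1 by -60°: θ ← 40° -60° = -20°
rotate link 1 by +7°: θ ← -20° +7° = -13°
rotate link 1 by -29°: θ ← -13° -29° = -42°
rotate link 1 by -31°: θ ← -42° -31° = -73°
crank pin P = (r cos θ, r sin θ) = (15.495700, -50.684152)
h = r sin θ − e = -50.684152 − 18 = -68.684152
x = r cos θ + √(L² − h²) = 15.495700 + 203.733864 = 219.229564

219.2296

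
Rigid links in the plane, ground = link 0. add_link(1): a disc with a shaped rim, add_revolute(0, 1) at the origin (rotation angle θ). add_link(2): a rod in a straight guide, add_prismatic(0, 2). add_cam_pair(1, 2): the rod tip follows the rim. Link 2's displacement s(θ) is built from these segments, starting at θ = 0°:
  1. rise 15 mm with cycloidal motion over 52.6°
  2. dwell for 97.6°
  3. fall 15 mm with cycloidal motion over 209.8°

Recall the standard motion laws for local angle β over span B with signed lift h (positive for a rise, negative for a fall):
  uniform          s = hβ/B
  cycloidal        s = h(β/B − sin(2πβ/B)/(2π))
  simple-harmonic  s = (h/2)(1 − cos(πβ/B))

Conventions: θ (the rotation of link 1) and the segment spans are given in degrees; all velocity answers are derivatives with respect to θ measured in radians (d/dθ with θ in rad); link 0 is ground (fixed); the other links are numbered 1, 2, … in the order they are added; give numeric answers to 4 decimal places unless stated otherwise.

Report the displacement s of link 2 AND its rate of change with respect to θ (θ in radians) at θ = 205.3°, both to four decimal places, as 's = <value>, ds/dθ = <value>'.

segment 1 (0° to 52.6°, cycloidal, h = 15) is passed completely: s = 0.0000 + (15) = 15.0000
segment 2 (52.6° to 150.2°, dwell): s unchanged at 15.0000
θ = 205.3° falls in segment 3 (150.2° to 360°, cycloidal, h = -15): β = 205.3 − 150.2 = 55.1°, B = 209.8°; Δs = -15·(0.2626 − sin(2π·0.2626)/(2π)) = -1.5597; s = 15.0000 − 1.5597 = 13.4403
velocity in seg [150.2°–360°] (cycloidal), θ in radians: β = 55.1° = 0.9617 rad, B = 209.8° = 3.6617 rad; ds/dθ = (h/B)(1 − cos(2πβ/B)) = ((-15)/3.6617)(1 − cos(2π·0.2626)) = -4.421225 mm/rad

s = 13.4403, ds/dθ = -4.4212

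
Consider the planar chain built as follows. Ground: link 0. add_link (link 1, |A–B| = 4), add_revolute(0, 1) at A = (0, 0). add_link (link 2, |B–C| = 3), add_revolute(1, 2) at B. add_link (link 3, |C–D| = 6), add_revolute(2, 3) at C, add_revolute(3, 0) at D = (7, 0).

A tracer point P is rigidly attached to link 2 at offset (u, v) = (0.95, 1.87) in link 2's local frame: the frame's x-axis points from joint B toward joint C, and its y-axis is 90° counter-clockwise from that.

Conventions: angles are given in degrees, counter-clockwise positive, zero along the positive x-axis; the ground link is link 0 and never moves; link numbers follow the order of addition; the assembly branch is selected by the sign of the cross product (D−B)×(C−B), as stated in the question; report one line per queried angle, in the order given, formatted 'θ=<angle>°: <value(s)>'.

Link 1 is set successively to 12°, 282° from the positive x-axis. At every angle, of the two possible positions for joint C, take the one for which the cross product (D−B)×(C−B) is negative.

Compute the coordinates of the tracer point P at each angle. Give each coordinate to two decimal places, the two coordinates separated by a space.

A=(0,0), D=(7.00,0)
θ=12°: B = A + 4.00·(cos12°, sin12°) = (3.9126, 0.8316)
θ=12°: |BD| = 3.1975
θ=12°: circle(B,3.00) ∩ circle(D,6.00): a=-2.6234, h=1.4553
θ=12°:   candidates: C₊=(1.7580,2.9192) cross=4.653; C₋=(1.0010,0.1088) cross=-4.653
θ=12°:   branch - wants cross < 0 → take C=(1.0010,0.1088) (cross=-4.653)
θ=12°: ex = (C−B)/|BC| = (-0.9705,-0.2410); ey = (0.2410,-0.9705)
θ=12°: P = B + 0.95·ex + 1.87·ey = (3.4412,-1.2122)
θ=282°: B = A + 4.00·(cos282°, sin282°) = (0.8316, -3.9126)
θ=282°: |BD| = 7.3046
θ=282°: circle(B,3.00) ∩ circle(D,6.00): a=1.8041, h=2.3969
θ=282°:   candidates: C₊=(1.0713,-0.9222) cross=17.508; C₋=(3.6390,-4.9703) cross=-17.508
θ=282°:   branch - wants cross < 0 → take C=(3.6390,-4.9703) (cross=-17.508)
θ=282°: ex = (C−B)/|BC| = (0.9358,-0.3526); ey = (0.3526,0.9358)
θ=282°: P = B + 0.95·ex + 1.87·ey = (2.3799,-2.4976)

θ=12°: 3.44 -1.21
θ=282°: 2.38 -2.50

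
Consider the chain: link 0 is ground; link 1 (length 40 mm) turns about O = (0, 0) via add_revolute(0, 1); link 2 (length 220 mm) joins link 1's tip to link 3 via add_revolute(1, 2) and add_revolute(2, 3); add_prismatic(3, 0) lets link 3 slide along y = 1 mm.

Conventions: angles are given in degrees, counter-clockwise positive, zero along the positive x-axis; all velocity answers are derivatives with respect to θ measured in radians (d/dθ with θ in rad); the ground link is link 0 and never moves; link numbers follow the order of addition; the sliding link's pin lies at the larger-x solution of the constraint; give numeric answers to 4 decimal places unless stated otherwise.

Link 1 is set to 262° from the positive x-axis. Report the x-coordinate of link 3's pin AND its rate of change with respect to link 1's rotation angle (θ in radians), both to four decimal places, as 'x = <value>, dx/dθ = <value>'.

geometry: r = 40 mm, L = 220 mm, e = 1 mm
crank pin P = (r cos θ, r sin θ) = (-5.566924, -39.610723)
h = r sin θ − e = -39.610723 − 1 = -40.610723
x = r cos θ + √(L² − h²) = -5.566924 + 216.219262 = 210.652338
dx/dθ = −r sin θ − h·r cos θ/√(L² − h²) (θ in radians; h = -40.610723) = 38.565132

x = 210.6523, dx/dθ = 38.5651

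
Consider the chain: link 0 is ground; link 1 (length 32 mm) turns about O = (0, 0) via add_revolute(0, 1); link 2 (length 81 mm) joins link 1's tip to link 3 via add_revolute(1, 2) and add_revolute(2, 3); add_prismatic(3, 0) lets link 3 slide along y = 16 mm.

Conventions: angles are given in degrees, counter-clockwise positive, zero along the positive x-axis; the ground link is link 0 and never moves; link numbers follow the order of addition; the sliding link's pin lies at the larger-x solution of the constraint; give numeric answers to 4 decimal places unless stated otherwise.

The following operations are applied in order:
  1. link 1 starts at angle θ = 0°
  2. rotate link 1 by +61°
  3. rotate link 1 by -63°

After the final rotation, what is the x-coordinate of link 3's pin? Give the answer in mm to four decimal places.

geometry: r = 32 mm, L = 81 mm, e = 16 mm; θ starts at 0°
rotate link 1 by +61°: θ ← 0° +61° = 61°
rotate link 1 by -63°: θ ← 61° -63° = -2°
crank pin P = (r cos θ, r sin θ) = (31.980506, -1.116784)
h = r sin θ − e = -1.116784 − 16 = -17.116784
x = r cos θ + √(L² − h²) = 31.980506 + 79.170801 = 111.151307

111.1513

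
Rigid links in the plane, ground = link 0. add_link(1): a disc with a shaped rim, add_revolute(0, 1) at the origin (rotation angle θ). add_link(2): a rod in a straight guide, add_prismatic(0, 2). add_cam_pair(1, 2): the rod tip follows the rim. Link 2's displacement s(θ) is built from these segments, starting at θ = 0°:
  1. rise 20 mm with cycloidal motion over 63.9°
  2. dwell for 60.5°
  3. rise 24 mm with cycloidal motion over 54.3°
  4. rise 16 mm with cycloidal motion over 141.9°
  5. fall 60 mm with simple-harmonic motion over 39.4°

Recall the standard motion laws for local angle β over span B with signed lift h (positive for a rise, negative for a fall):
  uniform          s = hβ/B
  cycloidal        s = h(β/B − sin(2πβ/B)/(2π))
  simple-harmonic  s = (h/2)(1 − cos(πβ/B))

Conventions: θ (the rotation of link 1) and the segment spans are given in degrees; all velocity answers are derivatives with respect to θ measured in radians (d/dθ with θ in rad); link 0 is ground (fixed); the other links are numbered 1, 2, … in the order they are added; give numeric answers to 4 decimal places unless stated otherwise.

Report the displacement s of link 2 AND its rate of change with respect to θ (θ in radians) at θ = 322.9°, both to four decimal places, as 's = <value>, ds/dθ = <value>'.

segment 1 (0° to 63.9°, cycloidal, h = 20) is passed completely: s = 0.0000 + (20) = 20.0000
segment 2 (63.9° to 124.4°, dwell): s unchanged at 20.0000
segment 3 (124.4° to 178.7°, cycloidal, h = 24) is passed completely: s = 20.0000 + (24) = 44.0000
segment 4 (178.7° to 320.6°, cycloidal, h = 16) is passed completely: s = 44.0000 + (16) = 60.0000
θ = 322.9° falls in segment 5 (320.6° to 360°, simple-harmonic, h = -60): β = 322.9 − 320.6 = 2.3°, B = 39.4°; Δs = -60/2·(1 − cos(π·0.0584)) = -0.5031; s = 60.0000 − 0.5031 = 59.4969
velocity in seg [320.6°–360°] (simple-harmonic), θ in radians: β = 2.3° = 0.0401 rad, B = 39.4° = 0.6877 rad; ds/dθ = (πh/(2B)) sin(πβ/B) = (π·(-60)/(2·0.6877)) sin(π·0.0584) = -24.994351 mm/rad

s = 59.4969, ds/dθ = -24.9944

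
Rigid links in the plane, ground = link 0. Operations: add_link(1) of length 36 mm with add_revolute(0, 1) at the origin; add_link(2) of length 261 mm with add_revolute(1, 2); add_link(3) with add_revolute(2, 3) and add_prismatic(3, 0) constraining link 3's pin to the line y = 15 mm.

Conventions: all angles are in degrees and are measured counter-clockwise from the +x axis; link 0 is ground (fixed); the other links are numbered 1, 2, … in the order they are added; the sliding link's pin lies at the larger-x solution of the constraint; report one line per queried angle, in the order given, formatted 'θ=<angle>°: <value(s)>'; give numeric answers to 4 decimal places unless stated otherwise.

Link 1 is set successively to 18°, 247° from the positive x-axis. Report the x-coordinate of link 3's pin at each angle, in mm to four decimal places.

geometry: r = 36 mm, L = 261 mm, e = 15 mm
θ=18°: crank pin P = (r cos θ, r sin θ) = (34.238035, 11.124612)
θ=18°: h = r sin θ − e = 11.124612 − 15 = -3.875388
θ=18°: x = r cos θ + √(L² − h²) = 34.238035 + 260.971227 = 295.209262
θ=247°: crank pin P = (r cos θ, r sin θ) = (-14.066321, -33.138175)
θ=247°: h = r sin θ − e = -33.138175 − 15 = -48.138175
θ=247°: x = r cos θ + √(L² − h²) = -14.066321 + 256.522350 = 242.456030

θ=18°: 295.2093
θ=247°: 242.4560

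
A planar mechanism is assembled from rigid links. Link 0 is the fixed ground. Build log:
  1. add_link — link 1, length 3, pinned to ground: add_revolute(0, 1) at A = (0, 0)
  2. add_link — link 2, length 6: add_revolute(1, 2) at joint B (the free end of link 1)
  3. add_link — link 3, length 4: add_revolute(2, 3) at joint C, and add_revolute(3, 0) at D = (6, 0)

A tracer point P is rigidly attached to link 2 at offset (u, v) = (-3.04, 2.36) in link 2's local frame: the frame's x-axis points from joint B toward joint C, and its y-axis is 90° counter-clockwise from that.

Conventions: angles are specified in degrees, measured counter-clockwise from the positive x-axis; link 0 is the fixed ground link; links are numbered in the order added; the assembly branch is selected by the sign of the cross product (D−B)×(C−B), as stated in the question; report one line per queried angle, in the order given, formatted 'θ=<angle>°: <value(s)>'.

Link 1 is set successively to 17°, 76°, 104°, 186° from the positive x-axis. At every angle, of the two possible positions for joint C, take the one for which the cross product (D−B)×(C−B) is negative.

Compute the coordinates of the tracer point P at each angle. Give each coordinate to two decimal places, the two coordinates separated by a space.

A=(0,0), D=(6.00,0)
θ=17°: B = A + 3.00·(cos17°, sin17°) = (2.8689, 0.8771)
θ=17°: |BD| = 3.2516
θ=17°: circle(B,6.00) ∩ circle(D,4.00): a=4.7012, h=3.7281
θ=17°:   candidates: C₊=(8.4015,3.1989) cross=12.122; C₋=(6.3902,-3.9809) cross=-12.122
θ=17°:   branch - wants cross < 0 → take C=(6.3902,-3.9809) (cross=-12.122)
θ=17°: ex = (C−B)/|BC| = (0.5869,-0.8097); ey = (0.8097,0.5869)
θ=17°: P = B + -3.04·ex + 2.36·ey = (2.9956,4.7236)
θ=76°: B = A + 3.00·(cos76°, sin76°) = (0.7258, 2.9109)
θ=76°: |BD| = 6.0242
θ=76°: circle(B,6.00) ∩ circle(D,4.00): a=4.6721, h=3.7645
θ=76°:   candidates: C₊=(6.6352,3.9492) cross=22.678; C₋=(2.9972,-2.6426) cross=-22.678
θ=76°:   branch - wants cross < 0 → take C=(2.9972,-2.6426) (cross=-22.678)
θ=76°: ex = (C−B)/|BC| = (0.3786,-0.9256); ey = (0.9256,0.3786)
θ=76°: P = B + -3.04·ex + 2.36·ey = (1.7593,6.6181)
θ=104°: B = A + 3.00·(cos104°, sin104°) = (-0.7258, 2.9109)
θ=104°: |BD| = 7.3287
θ=104°: circle(B,6.00) ∩ circle(D,4.00): a=5.0288, h=3.2727
θ=104°:   candidates: C₊=(5.1893,3.9170) cross=23.985; C₋=(2.5895,-2.0900) cross=-23.985
θ=104°:   branch - wants cross < 0 → take C=(2.5895,-2.0900) (cross=-23.985)
θ=104°: ex = (C−B)/|BC| = (0.5525,-0.8335); ey = (0.8335,0.5525)
θ=104°: P = B + -3.04·ex + 2.36·ey = (-0.4385,6.7487)
θ=186°: B = A + 3.00·(cos186°, sin186°) = (-2.9836, -0.3136)
θ=186°: |BD| = 8.9890
θ=186°: circle(B,6.00) ∩ circle(D,4.00): a=5.6070, h=2.1358
θ=186°:   candidates: C₊=(2.5455,2.0165) cross=19.199; C₋=(2.6945,-2.2525) cross=-19.199
θ=186°:   branch - wants cross < 0 → take C=(2.6945,-2.2525) (cross=-19.199)
θ=186°: ex = (C−B)/|BC| = (0.9463,-0.3232); ey = (0.3232,0.9463)
θ=186°: P = B + -3.04·ex + 2.36·ey = (-5.0978,2.9022)

θ=17°: 3.00 4.72
θ=76°: 1.76 6.62
θ=104°: -0.44 6.75
θ=186°: -5.10 2.90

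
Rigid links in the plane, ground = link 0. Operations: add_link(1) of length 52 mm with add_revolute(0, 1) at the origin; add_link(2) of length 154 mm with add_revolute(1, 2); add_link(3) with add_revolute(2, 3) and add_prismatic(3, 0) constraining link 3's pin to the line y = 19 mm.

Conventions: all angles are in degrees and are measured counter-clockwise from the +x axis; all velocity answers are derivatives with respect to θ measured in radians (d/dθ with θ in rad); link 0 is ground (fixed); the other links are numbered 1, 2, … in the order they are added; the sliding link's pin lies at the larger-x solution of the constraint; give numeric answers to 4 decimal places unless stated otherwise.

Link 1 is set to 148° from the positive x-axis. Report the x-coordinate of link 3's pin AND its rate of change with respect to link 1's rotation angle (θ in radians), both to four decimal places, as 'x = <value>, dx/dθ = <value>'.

geometry: r = 52 mm, L = 154 mm, e = 19 mm
crank pin P = (r cos θ, r sin θ) = (-44.098501, 27.555802)
h = r sin θ − e = 27.555802 − 19 = 8.555802
x = r cos θ + √(L² − h²) = -44.098501 + 153.762148 = 109.663647
dx/dθ = −r sin θ − h·r cos θ/√(L² − h²) (θ in radians; h = 8.555802) = -25.102025

x = 109.6636, dx/dθ = -25.1020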